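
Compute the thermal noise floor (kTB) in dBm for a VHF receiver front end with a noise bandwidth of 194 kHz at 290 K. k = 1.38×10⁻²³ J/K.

P_n = kTB = 1.38×10⁻²³ × 290 × 1.94×10⁵ = 7.76×10⁻¹⁶ W
In dBm: 10 log₁₀(7.76×10⁻¹⁶ / 10⁻³) = −121.1 dBm

−121.1 dBm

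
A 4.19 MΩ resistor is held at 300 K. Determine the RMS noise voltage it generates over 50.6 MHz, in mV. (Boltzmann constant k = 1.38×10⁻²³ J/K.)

1.87 mV

V_n = √(4kTRB)
4kTRB = 4 × 1.38×10⁻²³ × 300 × 4.19×10⁶ × 5.06×10⁷ = 3.51×10⁻⁶ V²
V_n = √(3.51×10⁻⁶) = 1.87×10⁻³ V = 1.87 mV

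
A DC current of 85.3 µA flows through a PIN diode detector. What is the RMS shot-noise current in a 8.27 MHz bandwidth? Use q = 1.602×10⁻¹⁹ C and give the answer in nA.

15.0 nA

I_n = √(2qI·B)
2qI·B = 2 × 1.602×10⁻¹⁹ × 8.53×10⁻⁵ × 8.27×10⁶ = 2.26×10⁻¹⁶ A²
I_n = √(2.26×10⁻¹⁶) = 1.50×10⁻⁸ A = 15.0 nA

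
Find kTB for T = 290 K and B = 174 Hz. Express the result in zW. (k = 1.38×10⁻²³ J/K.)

P_n = kTB = 1.38×10⁻²³ × 290 × 1.74×10² = 6.96×10⁻¹⁹ W = 696 zW

696 zW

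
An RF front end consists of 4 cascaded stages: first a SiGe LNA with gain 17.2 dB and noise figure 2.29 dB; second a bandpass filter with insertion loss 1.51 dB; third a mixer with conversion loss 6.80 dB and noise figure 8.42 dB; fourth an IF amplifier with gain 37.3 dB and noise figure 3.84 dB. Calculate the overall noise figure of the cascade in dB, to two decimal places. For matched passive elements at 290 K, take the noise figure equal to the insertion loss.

Convert to linear (a loss of L dB is a gain of −L dB): F_i = 10^(NF_i/10), G_i = 10^(G_i,dB/10)
  Stage 1: F_1 = 10^(2.29/10) = 1.694, G_1 = 10^(17.2/10) = 52.48
  Stage 2: F_2 = 10^(1.51/10) = 1.416, G_2 = 10^(−1.51/10) = 0.7063
  Stage 3: F_3 = 10^(8.42/10) = 6.950, G_3 = 10^(−6.80/10) = 0.2089
  Stage 4: F_4 = 10^(3.84/10) = 2.421, G_4 = 10^(37.3/10) = 5370
Friis cascade:
  F = 1.694 + (1.416 − 1)/52.48 + (6.950 − 1)/37.07 + (2.421 − 1)/7.745 = 2.046
NF = 10 log₁₀(2.046) = 3.11 dB

3.11 dB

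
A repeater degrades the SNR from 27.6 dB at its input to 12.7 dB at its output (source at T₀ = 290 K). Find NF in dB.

14.9 dB

NF (dB) = SNR_in(dB) − SNR_out(dB) when the source is at T₀
NF = 27.6 − 12.7 = 14.9 dB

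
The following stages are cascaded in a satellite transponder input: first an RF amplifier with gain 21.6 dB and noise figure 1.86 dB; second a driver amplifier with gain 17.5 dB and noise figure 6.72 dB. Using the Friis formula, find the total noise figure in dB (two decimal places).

Convert to linear (a loss of L dB is a gain of −L dB): F_i = 10^(NF_i/10), G_i = 10^(G_i,dB/10)
  Stage 1: F_1 = 10^(1.86/10) = 1.535, G_1 = 10^(21.6/10) = 144.5
  Stage 2: F_2 = 10^(6.72/10) = 4.699, G_2 = 10^(17.5/10) = 56.23
Friis cascade:
  F = 1.535 + (4.699 − 1)/144.5 = 1.560
NF = 10 log₁₀(1.560) = 1.93 dB

1.93 dB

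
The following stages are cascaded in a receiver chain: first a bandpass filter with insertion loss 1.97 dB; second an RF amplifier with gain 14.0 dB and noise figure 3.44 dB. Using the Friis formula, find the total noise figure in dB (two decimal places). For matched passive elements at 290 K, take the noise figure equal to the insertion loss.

Convert to linear (a loss of L dB is a gain of −L dB): F_i = 10^(NF_i/10), G_i = 10^(G_i,dB/10)
  Stage 1: F_1 = 10^(1.97/10) = 1.574, G_1 = 10^(−1.97/10) = 0.6353
  Stage 2: F_2 = 10^(3.44/10) = 2.208, G_2 = 10^(14.0/10) = 25.12
Friis cascade:
  F = 1.574 + (2.208 − 1)/0.6353 = 3.475
NF = 10 log₁₀(3.475) = 5.41 dB

5.41 dB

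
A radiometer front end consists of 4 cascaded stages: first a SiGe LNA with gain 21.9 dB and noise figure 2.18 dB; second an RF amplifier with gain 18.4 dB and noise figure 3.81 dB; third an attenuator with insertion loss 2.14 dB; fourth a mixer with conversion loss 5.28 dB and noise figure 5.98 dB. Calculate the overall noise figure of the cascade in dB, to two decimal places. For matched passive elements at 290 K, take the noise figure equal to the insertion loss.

2.21 dB

Convert to linear (a loss of L dB is a gain of −L dB): F_i = 10^(NF_i/10), G_i = 10^(G_i,dB/10)
  Stage 1: F_1 = 10^(2.18/10) = 1.652, G_1 = 10^(21.9/10) = 154.9
  Stage 2: F_2 = 10^(3.81/10) = 2.404, G_2 = 10^(18.4/10) = 69.18
  Stage 3: F_3 = 10^(2.14/10) = 1.637, G_3 = 10^(−2.14/10) = 0.6109
  Stage 4: F_4 = 10^(5.98/10) = 3.963, G_4 = 10^(−5.28/10) = 0.2965
Friis cascade:
  F = 1.652 + (2.404 − 1)/154.9 + (1.637 − 1)/1.072×10⁴ + (3.963 − 1)/6546 = 1.662
NF = 10 log₁₀(1.662) = 2.21 dB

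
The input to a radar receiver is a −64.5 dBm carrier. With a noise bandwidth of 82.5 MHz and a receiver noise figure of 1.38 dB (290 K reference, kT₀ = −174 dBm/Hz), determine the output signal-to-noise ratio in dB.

29.0 dB

Noise floor: N = −174 + 10 log₁₀(B) + NF
10 log₁₀(8.25×10⁷) = 79.16 dB
N = −174 + 79.16 + 1.38 = −93.46 dBm
SNR = P_sig − N = −64.5 − (−93.46) = 28.96 dB → 29.0 dB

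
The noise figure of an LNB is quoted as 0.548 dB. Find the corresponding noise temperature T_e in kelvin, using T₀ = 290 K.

39.0 K

F = 10^(0.548/10) = 1.13449
T_e = (F − 1)·T₀ = (1.13449 − 1) × 290 = 39.0 K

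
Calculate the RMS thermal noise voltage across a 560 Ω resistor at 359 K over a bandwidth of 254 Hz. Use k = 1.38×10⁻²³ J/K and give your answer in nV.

53.1 nV

V_n = √(4kTRB)
4kTRB = 4 × 1.38×10⁻²³ × 359 × 5.60×10² × 2.54×10² = 2.82×10⁻¹⁵ V²
V_n = √(2.82×10⁻¹⁵) = 5.31×10⁻⁸ V = 53.1 nV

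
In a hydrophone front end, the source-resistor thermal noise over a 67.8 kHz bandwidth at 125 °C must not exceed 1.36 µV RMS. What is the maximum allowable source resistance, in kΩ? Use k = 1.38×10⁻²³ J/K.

T = 125 °C + 273.15 = 398.15 K
Johnson–Nyquist: V_n = √(4kTRB) ⇒ R = V_n² / (4kTB)
4kTB = 4 × 1.38×10⁻²³ × 398.15 × 6.78×10⁴ = 1.49×10⁻¹⁵
R = (1.36×10⁻⁶)² / 1.49×10⁻¹⁵ = 1.24×10³ Ω = 1.24 kΩ

1.24 kΩ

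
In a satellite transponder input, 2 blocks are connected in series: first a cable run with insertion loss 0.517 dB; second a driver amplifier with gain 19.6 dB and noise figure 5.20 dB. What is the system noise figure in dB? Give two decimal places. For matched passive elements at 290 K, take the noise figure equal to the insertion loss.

Convert to linear (a loss of L dB is a gain of −L dB): F_i = 10^(NF_i/10), G_i = 10^(G_i,dB/10)
  Stage 1: F_1 = 10^(0.517/10) = 1.126, G_1 = 10^(−0.517/10) = 0.8878
  Stage 2: F_2 = 10^(5.20/10) = 3.311, G_2 = 10^(19.6/10) = 91.20
Friis cascade:
  F = 1.126 + (3.311 − 1)/0.8878 = 3.730
NF = 10 log₁₀(3.730) = 5.72 dB

5.72 dB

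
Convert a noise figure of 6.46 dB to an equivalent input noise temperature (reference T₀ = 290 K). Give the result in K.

994 K

F = 10^(6.46/10) = 4.42588
T_e = (F − 1)·T₀ = (4.42588 − 1) × 290 = 994 K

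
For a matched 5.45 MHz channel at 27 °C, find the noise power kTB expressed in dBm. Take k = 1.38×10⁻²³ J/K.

−106.5 dBm

T = 27 °C + 273.15 = 300.15 K
P_n = kTB = 1.38×10⁻²³ × 300.15 × 5.45×10⁶ = 2.26×10⁻¹⁴ W
In dBm: 10 log₁₀(2.26×10⁻¹⁴ / 10⁻³) = −106.5 dBm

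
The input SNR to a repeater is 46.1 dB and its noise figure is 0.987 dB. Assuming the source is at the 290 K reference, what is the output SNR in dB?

45.113 dB

By definition F = SNR_in/SNR_out, so in dB: SNR_out = SNR_in − NF
SNR_out = 46.1 − 0.987 = 45.113 dB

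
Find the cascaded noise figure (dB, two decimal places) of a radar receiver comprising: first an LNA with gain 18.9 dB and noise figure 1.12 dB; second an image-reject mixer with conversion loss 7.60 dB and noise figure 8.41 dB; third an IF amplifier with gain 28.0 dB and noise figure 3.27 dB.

1.63 dB

Convert to linear (a loss of L dB is a gain of −L dB): F_i = 10^(NF_i/10), G_i = 10^(G_i,dB/10)
  Stage 1: F_1 = 10^(1.12/10) = 1.294, G_1 = 10^(18.9/10) = 77.62
  Stage 2: F_2 = 10^(8.41/10) = 6.934, G_2 = 10^(−7.60/10) = 0.1738
  Stage 3: F_3 = 10^(3.27/10) = 2.123, G_3 = 10^(28.0/10) = 631.0
Friis cascade:
  F = 1.294 + (6.934 − 1)/77.62 + (2.123 − 1)/13.49 = 1.454
NF = 10 log₁₀(1.454) = 1.63 dB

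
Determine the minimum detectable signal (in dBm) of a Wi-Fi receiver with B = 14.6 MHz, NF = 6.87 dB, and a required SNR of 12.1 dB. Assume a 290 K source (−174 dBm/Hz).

Sensitivity = −174 + 10 log₁₀(B) + NF + SNR_min
= −174 + 71.64 + 6.87 + 12.1
= −83.39 dBm → −83.4 dBm

−83.4 dBm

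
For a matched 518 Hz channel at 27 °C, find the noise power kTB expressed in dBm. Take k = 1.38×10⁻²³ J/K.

T = 27 °C + 273.15 = 300.15 K
P_n = kTB = 1.38×10⁻²³ × 300.15 × 5.18×10² = 2.15×10⁻¹⁸ W
In dBm: 10 log₁₀(2.15×10⁻¹⁸ / 10⁻³) = −146.7 dBm

−146.7 dBm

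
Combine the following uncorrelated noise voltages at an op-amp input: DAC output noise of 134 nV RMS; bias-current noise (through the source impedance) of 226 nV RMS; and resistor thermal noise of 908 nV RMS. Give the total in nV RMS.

945 nV

Uncorrelated sources add in power (mean-square): V_tot = √(ΣV_i²)
V_tot = √[(1.34×10⁻⁷)² + (2.26×10⁻⁷)² + (9.08×10⁻⁷)²] = 9.45×10⁻⁷ V = 945 nV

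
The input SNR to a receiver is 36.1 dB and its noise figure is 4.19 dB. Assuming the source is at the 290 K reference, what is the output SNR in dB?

31.91 dB

By definition F = SNR_in/SNR_out, so in dB: SNR_out = SNR_in − NF
SNR_out = 36.1 − 4.19 = 31.91 dB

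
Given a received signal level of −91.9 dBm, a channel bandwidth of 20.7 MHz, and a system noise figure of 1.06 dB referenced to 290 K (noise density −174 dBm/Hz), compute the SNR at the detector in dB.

7.9 dB

Noise floor: N = −174 + 10 log₁₀(B) + NF
10 log₁₀(2.07×10⁷) = 73.16 dB
N = −174 + 73.16 + 1.06 = −99.78 dBm
SNR = P_sig − N = −91.9 − (−99.78) = 7.88 dB → 7.9 dB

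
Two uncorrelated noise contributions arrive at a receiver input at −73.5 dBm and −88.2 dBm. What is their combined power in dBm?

−73.4 dBm

Convert to linear, add, convert back:
P₁ = 4.47×10⁻¹¹ W, P₂ = 1.51×10⁻¹² W
P_tot = 4.62×10⁻¹¹ W → 10 log₁₀(P_tot / 10⁻³) = −73.4 dBm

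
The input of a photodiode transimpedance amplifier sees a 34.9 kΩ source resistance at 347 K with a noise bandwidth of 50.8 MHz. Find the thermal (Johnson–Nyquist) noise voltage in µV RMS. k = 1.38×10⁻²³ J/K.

V_n = √(4kTRB)
4kTRB = 4 × 1.38×10⁻²³ × 347 × 3.49×10⁴ × 5.08×10⁷ = 3.40×10⁻⁸ V²
V_n = √(3.40×10⁻⁸) = 1.84×10⁻⁴ V = 184 µV

184 µV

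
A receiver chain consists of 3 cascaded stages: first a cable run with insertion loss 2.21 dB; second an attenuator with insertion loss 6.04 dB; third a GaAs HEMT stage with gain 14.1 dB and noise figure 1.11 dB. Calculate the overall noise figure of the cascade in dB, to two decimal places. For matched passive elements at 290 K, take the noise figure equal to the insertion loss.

Convert to linear (a loss of L dB is a gain of −L dB): F_i = 10^(NF_i/10), G_i = 10^(G_i,dB/10)
  Stage 1: F_1 = 10^(2.21/10) = 1.663, G_1 = 10^(−2.21/10) = 0.6012
  Stage 2: F_2 = 10^(6.04/10) = 4.018, G_2 = 10^(−6.04/10) = 0.2489
  Stage 3: F_3 = 10^(1.11/10) = 1.291, G_3 = 10^(14.1/10) = 25.70
Friis cascade:
  F = 1.663 + (4.018 − 1)/0.6012 + (1.291 − 1)/0.1496 = 8.630
NF = 10 log₁₀(8.630) = 9.36 dB

9.36 dB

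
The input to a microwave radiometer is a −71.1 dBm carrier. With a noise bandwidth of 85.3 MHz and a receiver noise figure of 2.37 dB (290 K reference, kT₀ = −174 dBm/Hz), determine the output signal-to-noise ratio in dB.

21.2 dB

Noise floor: N = −174 + 10 log₁₀(B) + NF
10 log₁₀(8.53×10⁷) = 79.31 dB
N = −174 + 79.31 + 2.37 = −92.32 dBm
SNR = P_sig − N = −71.1 − (−92.32) = 21.22 dB → 21.2 dB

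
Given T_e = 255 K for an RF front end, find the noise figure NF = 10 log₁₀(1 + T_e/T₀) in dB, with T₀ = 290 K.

F = 1 + T_e/T₀ = 1 + 255/290 = 1.87931
NF = 10 log₁₀(1.87931) = 2.74 dB

2.74 dB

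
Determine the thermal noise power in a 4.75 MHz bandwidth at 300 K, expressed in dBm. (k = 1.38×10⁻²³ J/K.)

−107.1 dBm

P_n = kTB = 1.38×10⁻²³ × 300 × 4.75×10⁶ = 1.97×10⁻¹⁴ W
In dBm: 10 log₁₀(1.97×10⁻¹⁴ / 10⁻³) = −107.1 dBm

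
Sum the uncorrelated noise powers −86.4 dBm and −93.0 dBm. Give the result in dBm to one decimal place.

Convert to linear, add, convert back:
P₁ = 2.29×10⁻¹² W, P₂ = 5.01×10⁻¹³ W
P_tot = 2.79×10⁻¹² W → 10 log₁₀(P_tot / 10⁻³) = −85.5 dBm

−85.5 dBm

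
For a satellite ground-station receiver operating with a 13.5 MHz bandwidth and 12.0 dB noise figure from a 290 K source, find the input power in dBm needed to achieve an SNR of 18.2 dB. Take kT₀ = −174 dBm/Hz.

Sensitivity = −174 + 10 log₁₀(B) + NF + SNR_min
= −174 + 71.3 + 12.0 + 18.2
= −72.5 dBm → −72.5 dBm

−72.5 dBm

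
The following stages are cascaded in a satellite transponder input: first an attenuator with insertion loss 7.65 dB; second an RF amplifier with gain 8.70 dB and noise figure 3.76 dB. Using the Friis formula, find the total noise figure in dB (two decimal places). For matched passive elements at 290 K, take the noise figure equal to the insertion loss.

Convert to linear (a loss of L dB is a gain of −L dB): F_i = 10^(NF_i/10), G_i = 10^(G_i,dB/10)
  Stage 1: F_1 = 10^(7.65/10) = 5.821, G_1 = 10^(−7.65/10) = 0.1718
  Stage 2: F_2 = 10^(3.76/10) = 2.377, G_2 = 10^(8.70/10) = 7.413
Friis cascade:
  F = 5.821 + (2.377 − 1)/0.1718 = 13.84
NF = 10 log₁₀(13.84) = 11.41 dB

11.41 dB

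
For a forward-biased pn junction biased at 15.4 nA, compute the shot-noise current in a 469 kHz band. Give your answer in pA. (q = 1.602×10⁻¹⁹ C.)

I_n = √(2qI·B)
2qI·B = 2 × 1.602×10⁻¹⁹ × 1.54×10⁻⁸ × 4.69×10⁵ = 2.31×10⁻²¹ A²
I_n = √(2.31×10⁻²¹) = 4.81×10⁻¹¹ A = 48.1 pA

48.1 pA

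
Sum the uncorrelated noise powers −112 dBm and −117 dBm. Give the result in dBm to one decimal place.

−110.8 dBm

Convert to linear, add, convert back:
P₁ = 6.31×10⁻¹⁵ W, P₂ = 2.00×10⁻¹⁵ W
P_tot = 8.30×10⁻¹⁵ W → 10 log₁₀(P_tot / 10⁻³) = −110.8 dBm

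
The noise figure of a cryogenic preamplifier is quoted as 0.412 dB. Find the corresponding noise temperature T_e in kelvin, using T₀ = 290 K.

F = 10^(0.412/10) = 1.09951
T_e = (F − 1)·T₀ = (1.09951 − 1) × 290 = 28.9 K

28.9 K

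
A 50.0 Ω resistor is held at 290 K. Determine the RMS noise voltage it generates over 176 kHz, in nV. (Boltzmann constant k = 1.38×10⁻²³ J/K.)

375 nV

V_n = √(4kTRB)
4kTRB = 4 × 1.38×10⁻²³ × 290 × 5.00×10¹ × 1.76×10⁵ = 1.41×10⁻¹³ V²
V_n = √(1.41×10⁻¹³) = 3.75×10⁻⁷ V = 375 nV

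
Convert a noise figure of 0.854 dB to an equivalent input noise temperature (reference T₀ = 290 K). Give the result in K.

63.0 K

F = 10^(0.854/10) = 1.21731
T_e = (F − 1)·T₀ = (1.21731 − 1) × 290 = 63.0 K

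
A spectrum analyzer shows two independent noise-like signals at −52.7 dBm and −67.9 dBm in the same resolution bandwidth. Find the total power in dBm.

−52.6 dBm

Convert to linear, add, convert back:
P₁ = 5.37×10⁻⁹ W, P₂ = 1.62×10⁻¹⁰ W
P_tot = 5.53×10⁻⁹ W → 10 log₁₀(P_tot / 10⁻³) = −52.6 dBm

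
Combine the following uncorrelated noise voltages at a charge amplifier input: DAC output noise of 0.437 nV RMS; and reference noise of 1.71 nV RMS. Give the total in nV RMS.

1.76 nV

Uncorrelated sources add in power (mean-square): V_tot = √(ΣV_i²)
V_tot = √[(4.37×10⁻¹⁰)² + (1.71×10⁻⁹)²] = 1.76×10⁻⁹ V = 1.76 nV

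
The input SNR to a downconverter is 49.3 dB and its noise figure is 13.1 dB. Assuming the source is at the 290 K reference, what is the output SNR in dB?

36.2 dB

By definition F = SNR_in/SNR_out, so in dB: SNR_out = SNR_in − NF
SNR_out = 49.3 − 13.1 = 36.2 dB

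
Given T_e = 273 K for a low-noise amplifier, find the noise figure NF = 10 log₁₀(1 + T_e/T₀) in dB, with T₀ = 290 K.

2.88 dB

F = 1 + T_e/T₀ = 1 + 273/290 = 1.94138
NF = 10 log₁₀(1.94138) = 2.88 dB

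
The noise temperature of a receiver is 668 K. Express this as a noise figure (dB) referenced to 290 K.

F = 1 + T_e/T₀ = 1 + 668/290 = 3.30345
NF = 10 log₁₀(3.30345) = 5.19 dB

5.19 dB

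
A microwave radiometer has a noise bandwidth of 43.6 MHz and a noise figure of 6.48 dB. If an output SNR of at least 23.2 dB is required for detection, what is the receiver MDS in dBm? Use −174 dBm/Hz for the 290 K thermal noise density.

−67.9 dBm

Sensitivity = −174 + 10 log₁₀(B) + NF + SNR_min
= −174 + 76.39 + 6.48 + 23.2
= −67.93 dBm → −67.9 dBm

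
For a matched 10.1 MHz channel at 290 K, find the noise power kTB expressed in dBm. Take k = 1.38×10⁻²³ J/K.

−103.9 dBm

P_n = kTB = 1.38×10⁻²³ × 290 × 1.01×10⁷ = 4.04×10⁻¹⁴ W
In dBm: 10 log₁₀(4.04×10⁻¹⁴ / 10⁻³) = −103.9 dBm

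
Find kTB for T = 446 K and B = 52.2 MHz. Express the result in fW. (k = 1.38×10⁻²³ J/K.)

321 fW

P_n = kTB = 1.38×10⁻²³ × 446 × 5.22×10⁷ = 3.21×10⁻¹³ W = 321 fW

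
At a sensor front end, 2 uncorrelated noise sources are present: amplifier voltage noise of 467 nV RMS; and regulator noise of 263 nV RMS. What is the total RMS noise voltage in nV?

Uncorrelated sources add in power (mean-square): V_tot = √(ΣV_i²)
V_tot = √[(4.67×10⁻⁷)² + (2.63×10⁻⁷)²] = 5.36×10⁻⁷ V = 536 nV

536 nV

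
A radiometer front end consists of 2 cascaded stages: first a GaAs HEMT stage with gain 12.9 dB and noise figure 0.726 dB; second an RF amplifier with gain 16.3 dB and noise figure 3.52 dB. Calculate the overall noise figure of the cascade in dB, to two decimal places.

0.96 dB

Convert to linear (a loss of L dB is a gain of −L dB): F_i = 10^(NF_i/10), G_i = 10^(G_i,dB/10)
  Stage 1: F_1 = 10^(0.726/10) = 1.182, G_1 = 10^(12.9/10) = 19.50
  Stage 2: F_2 = 10^(3.52/10) = 2.249, G_2 = 10^(16.3/10) = 42.66
Friis cascade:
  F = 1.182 + (2.249 − 1)/19.50 = 1.246
NF = 10 log₁₀(1.246) = 0.96 dB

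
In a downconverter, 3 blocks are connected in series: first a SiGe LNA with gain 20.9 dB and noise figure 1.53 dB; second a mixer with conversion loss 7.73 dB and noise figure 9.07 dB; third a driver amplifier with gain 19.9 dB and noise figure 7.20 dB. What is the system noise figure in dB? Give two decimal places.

Convert to linear (a loss of L dB is a gain of −L dB): F_i = 10^(NF_i/10), G_i = 10^(G_i,dB/10)
  Stage 1: F_1 = 10^(1.53/10) = 1.422, G_1 = 10^(20.9/10) = 123.0
  Stage 2: F_2 = 10^(9.07/10) = 8.072, G_2 = 10^(−7.73/10) = 0.1687
  Stage 3: F_3 = 10^(7.20/10) = 5.248, G_3 = 10^(19.9/10) = 97.72
Friis cascade:
  F = 1.422 + (8.072 − 1)/123.0 + (5.248 − 1)/20.75 = 1.685
NF = 10 log₁₀(1.685) = 2.26 dB

2.26 dB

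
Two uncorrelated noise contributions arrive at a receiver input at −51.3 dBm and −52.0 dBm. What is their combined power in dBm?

Convert to linear, add, convert back:
P₁ = 7.41×10⁻⁹ W, P₂ = 6.31×10⁻⁹ W
P_tot = 1.37×10⁻⁸ W → 10 log₁₀(P_tot / 10⁻³) = −48.6 dBm

−48.6 dBm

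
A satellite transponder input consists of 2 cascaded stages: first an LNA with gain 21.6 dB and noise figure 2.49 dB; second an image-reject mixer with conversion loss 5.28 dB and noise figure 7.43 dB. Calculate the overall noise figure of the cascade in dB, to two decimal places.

Convert to linear (a loss of L dB is a gain of −L dB): F_i = 10^(NF_i/10), G_i = 10^(G_i,dB/10)
  Stage 1: F_1 = 10^(2.49/10) = 1.774, G_1 = 10^(21.6/10) = 144.5
  Stage 2: F_2 = 10^(7.43/10) = 5.534, G_2 = 10^(−5.28/10) = 0.2965
Friis cascade:
  F = 1.774 + (5.534 − 1)/144.5 = 1.806
NF = 10 log₁₀(1.806) = 2.57 dB

2.57 dB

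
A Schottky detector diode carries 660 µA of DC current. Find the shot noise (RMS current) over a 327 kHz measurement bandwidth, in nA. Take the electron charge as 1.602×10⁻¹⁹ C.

I_n = √(2qI·B)
2qI·B = 2 × 1.602×10⁻¹⁹ × 6.60×10⁻⁴ × 3.27×10⁵ = 6.91×10⁻¹⁷ A²
I_n = √(6.91×10⁻¹⁷) = 8.32×10⁻⁹ A = 8.32 nA

8.32 nA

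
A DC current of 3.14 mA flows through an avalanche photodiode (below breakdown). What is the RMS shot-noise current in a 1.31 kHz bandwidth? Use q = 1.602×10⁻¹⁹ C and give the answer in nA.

I_n = √(2qI·B)
2qI·B = 2 × 1.602×10⁻¹⁹ × 3.14×10⁻³ × 1.31×10³ = 1.32×10⁻¹⁸ A²
I_n = √(1.32×10⁻¹⁸) = 1.15×10⁻⁹ A = 1.15 nA

1.15 nA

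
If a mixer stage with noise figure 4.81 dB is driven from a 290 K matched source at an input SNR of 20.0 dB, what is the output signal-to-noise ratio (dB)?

By definition F = SNR_in/SNR_out, so in dB: SNR_out = SNR_in − NF
SNR_out = 20.0 − 4.81 = 15.19 dB

15.19 dB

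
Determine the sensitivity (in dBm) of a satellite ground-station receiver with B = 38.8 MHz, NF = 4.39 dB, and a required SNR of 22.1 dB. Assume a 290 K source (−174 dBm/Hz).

−71.6 dBm

Sensitivity = −174 + 10 log₁₀(B) + NF + SNR_min
= −174 + 75.89 + 4.39 + 22.1
= −71.62 dBm → −71.6 dBm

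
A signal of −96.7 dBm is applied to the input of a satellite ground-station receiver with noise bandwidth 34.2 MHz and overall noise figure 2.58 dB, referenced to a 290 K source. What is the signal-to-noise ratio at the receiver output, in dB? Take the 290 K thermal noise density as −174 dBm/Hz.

−0.6 dB

Noise floor: N = −174 + 10 log₁₀(B) + NF
10 log₁₀(3.42×10⁷) = 75.34 dB
N = −174 + 75.34 + 2.58 = −96.08 dBm
SNR = P_sig − N = −96.7 − (−96.08) = −0.62 dB → −0.6 dB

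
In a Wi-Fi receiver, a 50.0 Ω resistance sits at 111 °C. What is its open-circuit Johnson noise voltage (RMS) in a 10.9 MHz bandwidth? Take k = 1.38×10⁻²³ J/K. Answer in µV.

T = 111 °C + 273.15 = 384.15 K
V_n = √(4kTRB)
4kTRB = 4 × 1.38×10⁻²³ × 384.15 × 5.00×10¹ × 1.09×10⁷ = 1.16×10⁻¹¹ V²
V_n = √(1.16×10⁻¹¹) = 3.40×10⁻⁶ V = 3.40 µV

3.40 µV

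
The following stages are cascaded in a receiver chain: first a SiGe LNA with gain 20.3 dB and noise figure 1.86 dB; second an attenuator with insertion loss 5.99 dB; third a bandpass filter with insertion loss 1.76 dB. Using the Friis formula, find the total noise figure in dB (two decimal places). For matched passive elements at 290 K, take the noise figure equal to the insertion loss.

1.99 dB

Convert to linear (a loss of L dB is a gain of −L dB): F_i = 10^(NF_i/10), G_i = 10^(G_i,dB/10)
  Stage 1: F_1 = 10^(1.86/10) = 1.535, G_1 = 10^(20.3/10) = 107.2
  Stage 2: F_2 = 10^(5.99/10) = 3.972, G_2 = 10^(−5.99/10) = 0.2518
  Stage 3: F_3 = 10^(1.76/10) = 1.500, G_3 = 10^(−1.76/10) = 0.6668
Friis cascade:
  F = 1.535 + (3.972 − 1)/107.2 + (1.500 − 1)/26.98 = 1.581
NF = 10 log₁₀(1.581) = 1.99 dB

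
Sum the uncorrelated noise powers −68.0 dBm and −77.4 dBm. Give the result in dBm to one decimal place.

Convert to linear, add, convert back:
P₁ = 1.58×10⁻¹⁰ W, P₂ = 1.82×10⁻¹¹ W
P_tot = 1.77×10⁻¹⁰ W → 10 log₁₀(P_tot / 10⁻³) = −67.5 dBm

−67.5 dBm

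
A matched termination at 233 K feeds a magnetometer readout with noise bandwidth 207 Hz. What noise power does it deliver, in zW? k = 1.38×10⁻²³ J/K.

666 zW

P_n = kTB = 1.38×10⁻²³ × 233 × 2.07×10² = 6.66×10⁻¹⁹ W = 666 zW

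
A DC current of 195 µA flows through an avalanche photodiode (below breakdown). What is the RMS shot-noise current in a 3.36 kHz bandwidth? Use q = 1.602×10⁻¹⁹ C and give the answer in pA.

458 pA

I_n = √(2qI·B)
2qI·B = 2 × 1.602×10⁻¹⁹ × 1.95×10⁻⁴ × 3.36×10³ = 2.10×10⁻¹⁹ A²
I_n = √(2.10×10⁻¹⁹) = 4.58×10⁻¹⁰ A = 458 pA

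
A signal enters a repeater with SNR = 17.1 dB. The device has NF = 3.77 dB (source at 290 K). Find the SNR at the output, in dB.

By definition F = SNR_in/SNR_out, so in dB: SNR_out = SNR_in − NF
SNR_out = 17.1 − 3.77 = 13.33 dB

13.33 dB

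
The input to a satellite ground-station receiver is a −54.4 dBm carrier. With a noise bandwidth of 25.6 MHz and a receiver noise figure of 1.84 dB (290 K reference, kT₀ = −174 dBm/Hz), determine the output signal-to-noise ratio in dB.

Noise floor: N = −174 + 10 log₁₀(B) + NF
10 log₁₀(2.56×10⁷) = 74.08 dB
N = −174 + 74.08 + 1.84 = −98.08 dBm
SNR = P_sig − N = −54.4 − (−98.08) = 43.68 dB → 43.7 dB

43.7 dB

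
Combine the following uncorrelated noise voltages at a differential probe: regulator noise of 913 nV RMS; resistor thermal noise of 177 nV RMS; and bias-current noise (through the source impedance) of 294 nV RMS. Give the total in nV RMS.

975 nV

Uncorrelated sources add in power (mean-square): V_tot = √(ΣV_i²)
V_tot = √[(9.13×10⁻⁷)² + (1.77×10⁻⁷)² + (2.94×10⁻⁷)²] = 9.75×10⁻⁷ V = 975 nV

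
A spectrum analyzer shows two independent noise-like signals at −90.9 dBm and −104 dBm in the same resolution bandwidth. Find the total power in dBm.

Convert to linear, add, convert back:
P₁ = 8.13×10⁻¹³ W, P₂ = 3.98×10⁻¹⁴ W
P_tot = 8.53×10⁻¹³ W → 10 log₁₀(P_tot / 10⁻³) = −90.7 dBm

−90.7 dBm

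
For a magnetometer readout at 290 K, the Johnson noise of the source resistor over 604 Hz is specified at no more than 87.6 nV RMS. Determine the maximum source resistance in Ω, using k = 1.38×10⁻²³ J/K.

Johnson–Nyquist: V_n = √(4kTRB) ⇒ R = V_n² / (4kTB)
4kTB = 4 × 1.38×10⁻²³ × 290 × 6.04×10² = 9.67×10⁻¹⁸
R = (8.76×10⁻⁸)² / 9.67×10⁻¹⁸ = 7.94×10² Ω = 794 Ω

794 Ω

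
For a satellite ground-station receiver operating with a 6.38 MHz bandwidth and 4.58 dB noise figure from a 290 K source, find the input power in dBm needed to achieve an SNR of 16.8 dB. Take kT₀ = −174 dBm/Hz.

−84.6 dBm

Sensitivity = −174 + 10 log₁₀(B) + NF + SNR_min
= −174 + 68.05 + 4.58 + 16.8
= −84.57 dBm → −84.6 dBm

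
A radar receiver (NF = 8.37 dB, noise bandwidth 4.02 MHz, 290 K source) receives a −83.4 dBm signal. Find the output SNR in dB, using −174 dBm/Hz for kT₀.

16.2 dB

Noise floor: N = −174 + 10 log₁₀(B) + NF
10 log₁₀(4.02×10⁶) = 66.04 dB
N = −174 + 66.04 + 8.37 = −99.59 dBm
SNR = P_sig − N = −83.4 − (−99.59) = 16.19 dB → 16.2 dB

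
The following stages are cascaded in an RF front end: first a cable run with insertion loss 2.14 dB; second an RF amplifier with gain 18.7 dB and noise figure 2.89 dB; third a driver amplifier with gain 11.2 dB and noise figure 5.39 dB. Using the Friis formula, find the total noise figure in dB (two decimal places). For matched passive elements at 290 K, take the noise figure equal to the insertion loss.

Convert to linear (a loss of L dB is a gain of −L dB): F_i = 10^(NF_i/10), G_i = 10^(G_i,dB/10)
  Stage 1: F_1 = 10^(2.14/10) = 1.637, G_1 = 10^(−2.14/10) = 0.6109
  Stage 2: F_2 = 10^(2.89/10) = 1.945, G_2 = 10^(18.7/10) = 74.13
  Stage 3: F_3 = 10^(5.39/10) = 3.459, G_3 = 10^(11.2/10) = 13.18
Friis cascade:
  F = 1.637 + (1.945 − 1)/0.6109 + (3.459 − 1)/45.29 = 3.239
NF = 10 log₁₀(3.239) = 5.10 dB

5.10 dB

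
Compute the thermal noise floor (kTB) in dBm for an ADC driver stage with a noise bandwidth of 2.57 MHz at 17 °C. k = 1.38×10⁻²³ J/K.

−109.9 dBm

T = 17 °C + 273.15 = 290.15 K
P_n = kTB = 1.38×10⁻²³ × 290.15 × 2.57×10⁶ = 1.03×10⁻¹⁴ W
In dBm: 10 log₁₀(1.03×10⁻¹⁴ / 10⁻³) = −109.9 dBm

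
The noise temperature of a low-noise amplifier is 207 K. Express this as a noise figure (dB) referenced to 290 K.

2.34 dB

F = 1 + T_e/T₀ = 1 + 207/290 = 1.71379
NF = 10 log₁₀(1.71379) = 2.34 dB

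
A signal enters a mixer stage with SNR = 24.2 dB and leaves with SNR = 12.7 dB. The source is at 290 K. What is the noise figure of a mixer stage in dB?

NF (dB) = SNR_in(dB) − SNR_out(dB) when the source is at T₀
NF = 24.2 − 12.7 = 11.5 dB

11.5 dB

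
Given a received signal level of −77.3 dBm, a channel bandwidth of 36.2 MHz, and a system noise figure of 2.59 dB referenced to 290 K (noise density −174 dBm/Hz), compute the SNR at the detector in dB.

Noise floor: N = −174 + 10 log₁₀(B) + NF
10 log₁₀(3.62×10⁷) = 75.59 dB
N = −174 + 75.59 + 2.59 = −95.82 dBm
SNR = P_sig − N = −77.3 − (−95.82) = 18.52 dB → 18.5 dB

18.5 dB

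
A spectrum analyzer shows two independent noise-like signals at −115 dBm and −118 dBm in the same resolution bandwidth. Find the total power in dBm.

−113.2 dBm

Convert to linear, add, convert back:
P₁ = 3.16×10⁻¹⁵ W, P₂ = 1.58×10⁻¹⁵ W
P_tot = 4.75×10⁻¹⁵ W → 10 log₁₀(P_tot / 10⁻³) = −113.2 dBm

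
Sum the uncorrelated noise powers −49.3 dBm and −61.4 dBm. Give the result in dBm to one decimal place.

−49.0 dBm

Convert to linear, add, convert back:
P₁ = 1.17×10⁻⁸ W, P₂ = 7.24×10⁻¹⁰ W
P_tot = 1.25×10⁻⁸ W → 10 log₁₀(P_tot / 10⁻³) = −49.0 dBm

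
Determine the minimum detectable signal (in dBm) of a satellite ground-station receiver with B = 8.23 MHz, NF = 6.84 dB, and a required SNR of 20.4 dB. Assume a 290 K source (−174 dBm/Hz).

Sensitivity = −174 + 10 log₁₀(B) + NF + SNR_min
= −174 + 69.15 + 6.84 + 20.4
= −77.61 dBm → −77.6 dBm

−77.6 dBm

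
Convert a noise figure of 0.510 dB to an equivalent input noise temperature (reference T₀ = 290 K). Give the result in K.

36.1 K

F = 10^(0.510/10) = 1.1246
T_e = (F − 1)·T₀ = (1.1246 − 1) × 290 = 36.1 K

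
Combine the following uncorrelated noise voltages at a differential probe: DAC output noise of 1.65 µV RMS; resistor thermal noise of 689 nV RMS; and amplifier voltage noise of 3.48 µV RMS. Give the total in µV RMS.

3.91 µV

Uncorrelated sources add in power (mean-square): V_tot = √(ΣV_i²)
V_tot = √[(1.65×10⁻⁶)² + (6.89×10⁻⁷)² + (3.48×10⁻⁶)²] = 3.91×10⁻⁶ V = 3.91 µV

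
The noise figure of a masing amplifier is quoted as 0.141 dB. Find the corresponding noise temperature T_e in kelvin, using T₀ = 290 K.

9.57 K

F = 10^(0.141/10) = 1.033
T_e = (F − 1)·T₀ = (1.033 − 1) × 290 = 9.57 K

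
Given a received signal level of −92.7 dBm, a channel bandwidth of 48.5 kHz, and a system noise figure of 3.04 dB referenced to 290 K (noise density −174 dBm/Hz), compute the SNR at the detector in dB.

31.4 dB

Noise floor: N = −174 + 10 log₁₀(B) + NF
10 log₁₀(4.85×10⁴) = 46.86 dB
N = −174 + 46.86 + 3.04 = −124.10 dBm
SNR = P_sig − N = −92.7 − (−124.10) = 31.40 dB → 31.4 dB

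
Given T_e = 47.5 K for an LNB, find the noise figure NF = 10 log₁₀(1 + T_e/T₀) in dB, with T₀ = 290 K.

0.659 dB

F = 1 + T_e/T₀ = 1 + 47.5/290 = 1.16379
NF = 10 log₁₀(1.16379) = 0.659 dB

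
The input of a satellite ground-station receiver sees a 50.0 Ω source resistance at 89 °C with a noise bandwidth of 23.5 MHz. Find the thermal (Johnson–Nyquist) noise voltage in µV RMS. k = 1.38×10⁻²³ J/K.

4.85 µV

T = 89 °C + 273.15 = 362.15 K
V_n = √(4kTRB)
4kTRB = 4 × 1.38×10⁻²³ × 362.15 × 5.00×10¹ × 2.35×10⁷ = 2.35×10⁻¹¹ V²
V_n = √(2.35×10⁻¹¹) = 4.85×10⁻⁶ V = 4.85 µV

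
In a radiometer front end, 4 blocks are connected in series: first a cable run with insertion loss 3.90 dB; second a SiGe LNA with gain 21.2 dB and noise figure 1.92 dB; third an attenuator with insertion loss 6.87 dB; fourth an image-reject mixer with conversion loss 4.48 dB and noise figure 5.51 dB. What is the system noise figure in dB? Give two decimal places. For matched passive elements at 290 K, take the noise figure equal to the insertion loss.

6.15 dB

Convert to linear (a loss of L dB is a gain of −L dB): F_i = 10^(NF_i/10), G_i = 10^(G_i,dB/10)
  Stage 1: F_1 = 10^(3.90/10) = 2.455, G_1 = 10^(−3.90/10) = 0.4074
  Stage 2: F_2 = 10^(1.92/10) = 1.556, G_2 = 10^(21.2/10) = 131.8
  Stage 3: F_3 = 10^(6.87/10) = 4.864, G_3 = 10^(−6.87/10) = 0.2056
  Stage 4: F_4 = 10^(5.51/10) = 3.556, G_4 = 10^(−4.48/10) = 0.3565
Friis cascade:
  F = 2.455 + (1.556 − 1)/0.4074 + (4.864 − 1)/53.70 + (3.556 − 1)/11.04 = 4.123
NF = 10 log₁₀(4.123) = 6.15 dB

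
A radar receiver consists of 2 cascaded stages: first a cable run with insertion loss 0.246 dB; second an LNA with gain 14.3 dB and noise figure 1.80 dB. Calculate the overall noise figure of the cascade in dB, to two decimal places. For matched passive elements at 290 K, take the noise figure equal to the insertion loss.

Convert to linear (a loss of L dB is a gain of −L dB): F_i = 10^(NF_i/10), G_i = 10^(G_i,dB/10)
  Stage 1: F_1 = 10^(0.246/10) = 1.058, G_1 = 10^(−0.246/10) = 0.9449
  Stage 2: F_2 = 10^(1.80/10) = 1.514, G_2 = 10^(14.3/10) = 26.92
Friis cascade:
  F = 1.058 + (1.514 − 1)/0.9449 = 1.602
NF = 10 log₁₀(1.602) = 2.05 dB

2.05 dB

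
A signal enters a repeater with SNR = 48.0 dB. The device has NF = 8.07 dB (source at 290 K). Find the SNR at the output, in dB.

By definition F = SNR_in/SNR_out, so in dB: SNR_out = SNR_in − NF
SNR_out = 48.0 − 8.07 = 39.93 dB

39.93 dB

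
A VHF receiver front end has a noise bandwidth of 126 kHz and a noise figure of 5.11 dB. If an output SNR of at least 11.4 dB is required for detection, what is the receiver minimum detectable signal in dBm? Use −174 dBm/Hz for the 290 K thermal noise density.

−106.5 dBm

Sensitivity = −174 + 10 log₁₀(B) + NF + SNR_min
= −174 + 51 + 5.11 + 11.4
= −106.49 dBm → −106.5 dBm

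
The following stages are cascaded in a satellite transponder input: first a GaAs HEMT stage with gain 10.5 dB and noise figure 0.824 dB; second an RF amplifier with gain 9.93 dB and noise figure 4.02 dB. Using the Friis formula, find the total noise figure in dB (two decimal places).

1.29 dB

Convert to linear (a loss of L dB is a gain of −L dB): F_i = 10^(NF_i/10), G_i = 10^(G_i,dB/10)
  Stage 1: F_1 = 10^(0.824/10) = 1.209, G_1 = 10^(10.5/10) = 11.22
  Stage 2: F_2 = 10^(4.02/10) = 2.523, G_2 = 10^(9.93/10) = 9.840
Friis cascade:
  F = 1.209 + (2.523 − 1)/11.22 = 1.345
NF = 10 log₁₀(1.345) = 1.29 dB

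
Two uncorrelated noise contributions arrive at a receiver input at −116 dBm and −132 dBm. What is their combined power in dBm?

−115.9 dBm

Convert to linear, add, convert back:
P₁ = 2.51×10⁻¹⁵ W, P₂ = 6.31×10⁻¹⁷ W
P_tot = 2.57×10⁻¹⁵ W → 10 log₁₀(P_tot / 10⁻³) = −115.9 dBm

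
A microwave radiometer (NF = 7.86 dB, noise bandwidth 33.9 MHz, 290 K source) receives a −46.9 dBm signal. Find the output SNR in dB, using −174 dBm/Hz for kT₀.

43.9 dB

Noise floor: N = −174 + 10 log₁₀(B) + NF
10 log₁₀(3.39×10⁷) = 75.3 dB
N = −174 + 75.3 + 7.86 = −90.84 dBm
SNR = P_sig − N = −46.9 − (−90.84) = 43.94 dB → 43.9 dB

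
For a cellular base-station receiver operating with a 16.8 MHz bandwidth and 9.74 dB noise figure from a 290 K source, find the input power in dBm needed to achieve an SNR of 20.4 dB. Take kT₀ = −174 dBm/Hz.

−71.6 dBm

Sensitivity = −174 + 10 log₁₀(B) + NF + SNR_min
= −174 + 72.25 + 9.74 + 20.4
= −71.61 dBm → −71.6 dBm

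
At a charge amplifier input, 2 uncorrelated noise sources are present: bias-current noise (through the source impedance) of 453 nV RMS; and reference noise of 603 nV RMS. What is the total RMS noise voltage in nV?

Uncorrelated sources add in power (mean-square): V_tot = √(ΣV_i²)
V_tot = √[(4.53×10⁻⁷)² + (6.03×10⁻⁷)²] = 7.54×10⁻⁷ V = 754 nV

754 nV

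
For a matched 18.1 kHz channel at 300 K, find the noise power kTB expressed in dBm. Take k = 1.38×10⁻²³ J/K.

P_n = kTB = 1.38×10⁻²³ × 300 × 1.81×10⁴ = 7.49×10⁻¹⁷ W
In dBm: 10 log₁₀(7.49×10⁻¹⁷ / 10⁻³) = −131.3 dBm

−131.3 dBm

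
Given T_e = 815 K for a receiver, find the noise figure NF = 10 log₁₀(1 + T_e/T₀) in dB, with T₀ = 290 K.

F = 1 + T_e/T₀ = 1 + 815/290 = 3.81034
NF = 10 log₁₀(3.81034) = 5.81 dB

5.81 dB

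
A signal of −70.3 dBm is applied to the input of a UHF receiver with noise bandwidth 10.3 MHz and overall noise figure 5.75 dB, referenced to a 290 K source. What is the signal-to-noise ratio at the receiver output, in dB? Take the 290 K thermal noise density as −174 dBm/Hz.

Noise floor: N = −174 + 10 log₁₀(B) + NF
10 log₁₀(1.03×10⁷) = 70.13 dB
N = −174 + 70.13 + 5.75 = −98.12 dBm
SNR = P_sig − N = −70.3 − (−98.12) = 27.82 dB → 27.8 dB

27.8 dB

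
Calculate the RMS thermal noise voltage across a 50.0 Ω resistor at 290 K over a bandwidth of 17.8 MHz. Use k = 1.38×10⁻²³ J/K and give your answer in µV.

3.77 µV

V_n = √(4kTRB)
4kTRB = 4 × 1.38×10⁻²³ × 290 × 5.00×10¹ × 1.78×10⁷ = 1.42×10⁻¹¹ V²
V_n = √(1.42×10⁻¹¹) = 3.77×10⁻⁶ V = 3.77 µV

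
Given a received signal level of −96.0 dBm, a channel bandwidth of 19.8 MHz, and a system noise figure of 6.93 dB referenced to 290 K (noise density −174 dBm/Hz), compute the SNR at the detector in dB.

−1.9 dB

Noise floor: N = −174 + 10 log₁₀(B) + NF
10 log₁₀(1.98×10⁷) = 72.97 dB
N = −174 + 72.97 + 6.93 = −94.10 dBm
SNR = P_sig − N = −96.0 − (−94.10) = −1.90 dB → −1.9 dB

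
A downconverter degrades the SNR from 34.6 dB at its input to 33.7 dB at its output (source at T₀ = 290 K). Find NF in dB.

0.9 dB

NF (dB) = SNR_in(dB) − SNR_out(dB) when the source is at T₀
NF = 34.6 − 33.7 = 0.9 dB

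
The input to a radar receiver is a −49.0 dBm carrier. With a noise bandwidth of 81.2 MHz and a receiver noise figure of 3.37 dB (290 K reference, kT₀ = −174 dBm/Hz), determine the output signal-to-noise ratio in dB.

42.5 dB

Noise floor: N = −174 + 10 log₁₀(B) + NF
10 log₁₀(8.12×10⁷) = 79.1 dB
N = −174 + 79.1 + 3.37 = −91.53 dBm
SNR = P_sig − N = −49.0 − (−91.53) = 42.53 dB → 42.5 dB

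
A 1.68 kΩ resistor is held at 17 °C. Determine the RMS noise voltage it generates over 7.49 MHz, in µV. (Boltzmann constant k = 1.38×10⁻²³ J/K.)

14.2 µV

T = 17 °C + 273.15 = 290.15 K
V_n = √(4kTRB)
4kTRB = 4 × 1.38×10⁻²³ × 290.15 × 1.68×10³ × 7.49×10⁶ = 2.02×10⁻¹⁰ V²
V_n = √(2.02×10⁻¹⁰) = 1.42×10⁻⁵ V = 14.2 µV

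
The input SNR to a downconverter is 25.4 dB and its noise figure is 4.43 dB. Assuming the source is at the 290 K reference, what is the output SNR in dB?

By definition F = SNR_in/SNR_out, so in dB: SNR_out = SNR_in − NF
SNR_out = 25.4 − 4.43 = 20.97 dB

20.97 dB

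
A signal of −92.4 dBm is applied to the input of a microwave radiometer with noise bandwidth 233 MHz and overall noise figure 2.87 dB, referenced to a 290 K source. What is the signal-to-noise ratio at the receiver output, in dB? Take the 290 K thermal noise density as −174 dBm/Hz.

Noise floor: N = −174 + 10 log₁₀(B) + NF
10 log₁₀(2.33×10⁸) = 83.67 dB
N = −174 + 83.67 + 2.87 = −87.46 dBm
SNR = P_sig − N = −92.4 − (−87.46) = −4.94 dB → −4.9 dB

−4.9 dB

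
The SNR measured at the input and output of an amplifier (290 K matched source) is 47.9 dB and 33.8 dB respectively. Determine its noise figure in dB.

14.1 dB

NF (dB) = SNR_in(dB) − SNR_out(dB) when the source is at T₀
NF = 47.9 − 33.8 = 14.1 dB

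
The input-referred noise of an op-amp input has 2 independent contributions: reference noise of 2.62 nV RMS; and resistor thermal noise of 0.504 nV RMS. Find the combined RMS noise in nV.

2.67 nV

Uncorrelated sources add in power (mean-square): V_tot = √(ΣV_i²)
V_tot = √[(2.62×10⁻⁹)² + (5.04×10⁻¹⁰)²] = 2.67×10⁻⁹ V = 2.67 nV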